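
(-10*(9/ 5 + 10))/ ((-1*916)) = 59/ 458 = 0.13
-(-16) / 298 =8 / 149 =0.05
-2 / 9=-0.22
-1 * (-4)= 4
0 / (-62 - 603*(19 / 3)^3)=0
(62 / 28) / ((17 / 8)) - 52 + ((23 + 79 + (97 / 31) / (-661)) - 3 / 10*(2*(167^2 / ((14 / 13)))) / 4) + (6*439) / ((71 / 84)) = -4966849899027 / 6925138360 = -717.22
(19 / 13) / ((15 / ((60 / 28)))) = 19 / 91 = 0.21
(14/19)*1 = 14/19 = 0.74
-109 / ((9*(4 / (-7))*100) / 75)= 763 / 48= 15.90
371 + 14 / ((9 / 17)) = 3577 / 9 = 397.44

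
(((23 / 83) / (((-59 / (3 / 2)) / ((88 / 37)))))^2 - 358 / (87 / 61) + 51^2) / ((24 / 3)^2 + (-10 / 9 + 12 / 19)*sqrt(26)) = 15685826649203057097*sqrt(26) / 56931083055091015804 + 523370996490482490456 / 14232770763772753951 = 38.18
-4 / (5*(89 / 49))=-196 / 445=-0.44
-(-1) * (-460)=-460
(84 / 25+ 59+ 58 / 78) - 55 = 7901 / 975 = 8.10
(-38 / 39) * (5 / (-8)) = 0.61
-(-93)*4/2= 186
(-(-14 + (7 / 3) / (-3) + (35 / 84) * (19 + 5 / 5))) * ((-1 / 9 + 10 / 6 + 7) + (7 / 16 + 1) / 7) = 56.46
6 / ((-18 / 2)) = -2 / 3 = -0.67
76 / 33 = 2.30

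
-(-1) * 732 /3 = 244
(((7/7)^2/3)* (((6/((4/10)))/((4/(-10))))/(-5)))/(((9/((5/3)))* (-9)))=-25/486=-0.05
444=444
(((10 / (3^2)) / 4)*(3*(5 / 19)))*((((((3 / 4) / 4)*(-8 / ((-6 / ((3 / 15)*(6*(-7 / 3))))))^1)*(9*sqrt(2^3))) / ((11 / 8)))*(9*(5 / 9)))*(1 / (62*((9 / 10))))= -3500*sqrt(2) / 19437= -0.25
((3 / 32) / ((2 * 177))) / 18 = 1 / 67968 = 0.00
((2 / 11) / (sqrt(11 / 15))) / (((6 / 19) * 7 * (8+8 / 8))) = 19 * sqrt(165) / 22869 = 0.01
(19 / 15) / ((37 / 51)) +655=121498 / 185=656.75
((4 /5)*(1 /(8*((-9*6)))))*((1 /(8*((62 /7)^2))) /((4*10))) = -49 /664243200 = -0.00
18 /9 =2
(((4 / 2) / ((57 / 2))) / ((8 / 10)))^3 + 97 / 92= 17975221 / 17037756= 1.06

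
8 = 8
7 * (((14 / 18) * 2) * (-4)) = -392 / 9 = -43.56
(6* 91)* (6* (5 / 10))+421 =2059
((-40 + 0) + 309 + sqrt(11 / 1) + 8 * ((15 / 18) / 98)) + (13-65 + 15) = sqrt(11) + 34114 / 147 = 235.38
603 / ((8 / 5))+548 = 924.88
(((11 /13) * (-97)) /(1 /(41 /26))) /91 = -43747 /30758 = -1.42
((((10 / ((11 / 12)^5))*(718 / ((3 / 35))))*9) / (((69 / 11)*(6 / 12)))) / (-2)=-62531481600 / 336743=-185694.97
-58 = -58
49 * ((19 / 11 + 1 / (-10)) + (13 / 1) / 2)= 21903 / 55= 398.24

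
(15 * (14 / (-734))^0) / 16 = 15 / 16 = 0.94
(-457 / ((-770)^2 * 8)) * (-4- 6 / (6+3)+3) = 457 / 2845920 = 0.00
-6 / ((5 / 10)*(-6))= 2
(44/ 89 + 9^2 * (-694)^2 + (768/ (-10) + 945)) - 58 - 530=17360694529/ 445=39012796.69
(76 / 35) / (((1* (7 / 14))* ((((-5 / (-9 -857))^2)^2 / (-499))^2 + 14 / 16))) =11972581865754153138918603118592 / 2412238944991585130785423017315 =4.96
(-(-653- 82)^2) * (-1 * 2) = 1080450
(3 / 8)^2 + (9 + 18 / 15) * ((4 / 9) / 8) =679 / 960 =0.71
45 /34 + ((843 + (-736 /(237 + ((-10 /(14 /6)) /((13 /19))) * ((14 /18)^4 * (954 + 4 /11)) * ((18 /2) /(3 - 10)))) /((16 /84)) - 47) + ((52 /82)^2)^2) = 8106570112607118905 /10181342239409482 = 796.22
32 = 32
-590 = -590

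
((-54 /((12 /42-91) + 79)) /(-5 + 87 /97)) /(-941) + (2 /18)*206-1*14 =1228584037 /138197142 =8.89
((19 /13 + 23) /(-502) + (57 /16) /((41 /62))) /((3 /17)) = 32376891 /1070264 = 30.25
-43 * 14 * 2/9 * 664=-799456/9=-88828.44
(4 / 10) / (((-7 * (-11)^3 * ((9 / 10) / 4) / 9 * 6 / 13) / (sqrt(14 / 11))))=104 * sqrt(154) / 307461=0.00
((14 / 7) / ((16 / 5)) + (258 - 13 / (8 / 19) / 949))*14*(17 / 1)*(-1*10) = -615450.07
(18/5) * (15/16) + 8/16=31/8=3.88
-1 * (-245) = 245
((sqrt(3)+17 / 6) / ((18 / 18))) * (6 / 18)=sqrt(3) / 3+17 / 18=1.52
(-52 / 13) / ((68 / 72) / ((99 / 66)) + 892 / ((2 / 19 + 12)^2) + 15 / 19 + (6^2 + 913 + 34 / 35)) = -94981950 / 22735775119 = -0.00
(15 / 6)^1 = 2.50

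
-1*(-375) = 375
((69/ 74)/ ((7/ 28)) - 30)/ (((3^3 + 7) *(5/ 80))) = -12.36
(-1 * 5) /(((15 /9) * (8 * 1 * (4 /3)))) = -9 /32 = -0.28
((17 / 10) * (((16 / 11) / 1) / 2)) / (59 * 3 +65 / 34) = 2312 / 334565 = 0.01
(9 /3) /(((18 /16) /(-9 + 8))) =-2.67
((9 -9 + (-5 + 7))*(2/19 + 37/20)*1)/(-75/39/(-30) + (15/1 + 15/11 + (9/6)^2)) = 637494/3044845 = 0.21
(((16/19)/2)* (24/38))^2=0.07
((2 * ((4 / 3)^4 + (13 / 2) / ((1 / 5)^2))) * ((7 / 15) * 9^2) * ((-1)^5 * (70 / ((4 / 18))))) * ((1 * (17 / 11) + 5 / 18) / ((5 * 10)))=-474719693 / 3300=-143854.45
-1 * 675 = -675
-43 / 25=-1.72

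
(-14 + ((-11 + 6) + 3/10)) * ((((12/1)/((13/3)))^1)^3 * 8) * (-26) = 69797376/845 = 82600.44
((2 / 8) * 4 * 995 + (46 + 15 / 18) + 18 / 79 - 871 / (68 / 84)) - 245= -2247215 / 8058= -278.88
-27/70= -0.39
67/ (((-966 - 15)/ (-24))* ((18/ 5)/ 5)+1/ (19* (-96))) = 3055200/ 1341983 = 2.28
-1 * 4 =-4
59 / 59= 1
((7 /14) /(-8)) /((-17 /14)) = 7 /136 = 0.05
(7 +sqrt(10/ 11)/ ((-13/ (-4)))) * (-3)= -21 - 12 * sqrt(110)/ 143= -21.88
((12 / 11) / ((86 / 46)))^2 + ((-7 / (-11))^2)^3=1332825817 / 3275616289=0.41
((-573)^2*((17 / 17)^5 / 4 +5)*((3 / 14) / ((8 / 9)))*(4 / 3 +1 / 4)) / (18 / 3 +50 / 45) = 92522.89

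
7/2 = 3.50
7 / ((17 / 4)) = 28 / 17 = 1.65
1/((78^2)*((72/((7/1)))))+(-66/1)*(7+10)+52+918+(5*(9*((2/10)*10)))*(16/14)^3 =-2652816287/150250464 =-17.66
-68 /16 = -17 /4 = -4.25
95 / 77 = 1.23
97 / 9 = 10.78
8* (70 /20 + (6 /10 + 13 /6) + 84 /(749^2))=60268976 /1202145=50.13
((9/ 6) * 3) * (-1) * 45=-405/ 2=-202.50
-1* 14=-14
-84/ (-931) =0.09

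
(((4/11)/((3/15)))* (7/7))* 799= 15980/11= 1452.73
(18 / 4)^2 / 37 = 81 / 148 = 0.55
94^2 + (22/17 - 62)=149180/17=8775.29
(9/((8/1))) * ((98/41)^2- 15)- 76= -1162547/13448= -86.45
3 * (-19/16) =-57/16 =-3.56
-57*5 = -285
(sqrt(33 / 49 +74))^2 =3659 / 49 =74.67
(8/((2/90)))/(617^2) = 360/380689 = 0.00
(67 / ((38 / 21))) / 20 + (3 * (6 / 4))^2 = 16797 / 760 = 22.10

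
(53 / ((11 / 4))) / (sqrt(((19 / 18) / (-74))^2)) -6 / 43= 12141258 / 8987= 1350.98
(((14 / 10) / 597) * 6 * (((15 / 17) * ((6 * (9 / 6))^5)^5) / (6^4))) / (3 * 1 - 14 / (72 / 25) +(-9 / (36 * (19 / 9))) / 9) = -31826810787672131435481039 / 8674012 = -3669214521224103844.39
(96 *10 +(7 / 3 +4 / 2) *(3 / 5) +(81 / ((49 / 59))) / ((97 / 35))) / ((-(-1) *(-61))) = -16.36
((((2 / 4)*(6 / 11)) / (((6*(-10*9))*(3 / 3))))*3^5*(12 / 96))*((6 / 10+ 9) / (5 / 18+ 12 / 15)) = -729 / 5335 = -0.14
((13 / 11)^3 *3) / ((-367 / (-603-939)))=10163322 / 488477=20.81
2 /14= 1 /7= 0.14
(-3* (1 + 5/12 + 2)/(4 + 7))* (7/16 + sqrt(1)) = -943/704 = -1.34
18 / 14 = 9 / 7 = 1.29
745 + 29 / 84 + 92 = 70337 / 84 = 837.35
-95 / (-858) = 95 / 858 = 0.11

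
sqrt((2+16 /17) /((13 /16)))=20 * sqrt(442) /221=1.90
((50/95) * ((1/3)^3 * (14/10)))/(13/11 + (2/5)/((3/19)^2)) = 770/486039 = 0.00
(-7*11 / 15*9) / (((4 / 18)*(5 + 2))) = -297 / 10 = -29.70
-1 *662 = -662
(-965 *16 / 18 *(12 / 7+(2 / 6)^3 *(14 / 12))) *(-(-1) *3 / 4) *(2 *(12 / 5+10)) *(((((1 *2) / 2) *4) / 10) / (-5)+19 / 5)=-1478590756 / 14175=-104309.75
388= 388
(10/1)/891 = 10/891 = 0.01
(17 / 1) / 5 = 17 / 5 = 3.40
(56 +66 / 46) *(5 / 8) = 6605 / 184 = 35.90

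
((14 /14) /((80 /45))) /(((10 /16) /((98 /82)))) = 441 /410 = 1.08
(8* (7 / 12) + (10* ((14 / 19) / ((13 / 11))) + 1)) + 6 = 13265 / 741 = 17.90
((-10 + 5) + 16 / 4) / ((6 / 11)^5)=-161051 / 7776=-20.71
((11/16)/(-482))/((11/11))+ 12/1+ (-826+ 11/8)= -812.63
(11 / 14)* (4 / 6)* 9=33 / 7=4.71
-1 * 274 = -274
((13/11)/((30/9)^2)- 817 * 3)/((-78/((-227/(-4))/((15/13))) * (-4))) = -203996047/528000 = -386.36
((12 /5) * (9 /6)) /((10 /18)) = 162 /25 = 6.48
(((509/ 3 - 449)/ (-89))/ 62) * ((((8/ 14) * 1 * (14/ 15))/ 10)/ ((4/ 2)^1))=838/ 620775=0.00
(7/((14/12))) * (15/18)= 5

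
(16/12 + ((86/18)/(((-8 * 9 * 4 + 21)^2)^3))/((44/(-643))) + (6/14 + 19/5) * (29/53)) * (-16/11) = -3882504295876652092292/731879127882654884055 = -5.30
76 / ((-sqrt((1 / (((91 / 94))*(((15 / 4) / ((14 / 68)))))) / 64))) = -304*sqrt(155805) / 47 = -2553.09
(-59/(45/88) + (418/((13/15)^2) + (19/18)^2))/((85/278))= 16829830463/11635650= 1446.40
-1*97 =-97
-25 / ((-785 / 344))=1720 / 157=10.96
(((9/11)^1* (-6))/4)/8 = -27/176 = -0.15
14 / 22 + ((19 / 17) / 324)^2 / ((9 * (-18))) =34403360605 / 54062430048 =0.64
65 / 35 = 13 / 7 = 1.86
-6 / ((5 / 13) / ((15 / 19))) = -234 / 19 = -12.32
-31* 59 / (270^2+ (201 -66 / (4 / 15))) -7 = -1023607 / 145707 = -7.03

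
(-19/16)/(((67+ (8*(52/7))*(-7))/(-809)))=-15371/5584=-2.75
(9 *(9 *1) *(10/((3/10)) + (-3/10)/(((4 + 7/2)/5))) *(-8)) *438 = -47020176/5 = -9404035.20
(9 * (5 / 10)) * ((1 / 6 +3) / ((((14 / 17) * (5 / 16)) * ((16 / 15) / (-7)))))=-2907 / 8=-363.38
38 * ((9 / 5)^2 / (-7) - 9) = -62928 / 175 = -359.59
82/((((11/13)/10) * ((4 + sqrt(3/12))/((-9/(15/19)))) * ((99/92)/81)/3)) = -67081248/121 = -554390.48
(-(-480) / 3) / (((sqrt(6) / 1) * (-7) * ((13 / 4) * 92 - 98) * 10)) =-0.00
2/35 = 0.06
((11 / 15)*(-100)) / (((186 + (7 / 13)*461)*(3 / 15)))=-0.84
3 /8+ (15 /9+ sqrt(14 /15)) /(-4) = -sqrt(210) /60-1 /24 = -0.28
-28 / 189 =-4 / 27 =-0.15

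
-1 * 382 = -382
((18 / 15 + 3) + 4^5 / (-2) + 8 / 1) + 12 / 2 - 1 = -2474 / 5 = -494.80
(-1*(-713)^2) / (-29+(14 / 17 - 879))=8642273 / 15422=560.39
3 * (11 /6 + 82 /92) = 188 /23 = 8.17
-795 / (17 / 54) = -42930 / 17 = -2525.29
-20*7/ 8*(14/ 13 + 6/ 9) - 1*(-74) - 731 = -26813/ 39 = -687.51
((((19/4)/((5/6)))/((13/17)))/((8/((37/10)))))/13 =35853/135200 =0.27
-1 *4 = -4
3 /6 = 1 /2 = 0.50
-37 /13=-2.85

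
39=39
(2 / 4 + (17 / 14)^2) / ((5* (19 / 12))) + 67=313046 / 4655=67.25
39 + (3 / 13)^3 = 85710 / 2197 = 39.01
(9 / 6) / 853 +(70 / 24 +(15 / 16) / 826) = 98738777 / 33819744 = 2.92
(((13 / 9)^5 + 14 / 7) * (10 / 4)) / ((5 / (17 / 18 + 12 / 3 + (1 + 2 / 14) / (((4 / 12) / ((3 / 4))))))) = 66207611 / 2125764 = 31.15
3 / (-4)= -3 / 4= -0.75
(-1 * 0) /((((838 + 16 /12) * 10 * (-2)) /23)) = 0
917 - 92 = 825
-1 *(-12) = 12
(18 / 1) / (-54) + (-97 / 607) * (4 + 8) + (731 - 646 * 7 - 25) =-6953035 / 1821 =-3818.25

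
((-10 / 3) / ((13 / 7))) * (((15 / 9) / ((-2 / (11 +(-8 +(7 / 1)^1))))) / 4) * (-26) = -875 / 9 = -97.22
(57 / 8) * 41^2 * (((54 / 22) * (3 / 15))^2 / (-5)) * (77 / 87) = -162984717 / 319000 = -510.92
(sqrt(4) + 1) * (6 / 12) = 3 / 2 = 1.50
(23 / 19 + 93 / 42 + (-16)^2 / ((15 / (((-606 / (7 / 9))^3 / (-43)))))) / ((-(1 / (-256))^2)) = -17238427667655852032 / 1401155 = -12303012634330.86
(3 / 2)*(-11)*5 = -165 / 2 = -82.50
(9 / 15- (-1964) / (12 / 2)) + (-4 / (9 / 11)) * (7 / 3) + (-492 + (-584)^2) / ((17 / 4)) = 184630987 / 2295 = 80449.23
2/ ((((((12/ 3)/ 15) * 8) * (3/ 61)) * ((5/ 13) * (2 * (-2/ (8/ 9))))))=-793/ 72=-11.01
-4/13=-0.31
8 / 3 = 2.67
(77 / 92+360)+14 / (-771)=25593599 / 70932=360.82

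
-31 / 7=-4.43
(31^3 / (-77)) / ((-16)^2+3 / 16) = -476656 / 315623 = -1.51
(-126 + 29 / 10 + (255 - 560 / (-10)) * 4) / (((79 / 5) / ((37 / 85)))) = 414733 / 13430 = 30.88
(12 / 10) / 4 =0.30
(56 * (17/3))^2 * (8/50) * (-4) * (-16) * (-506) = -117398994944/225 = -521773310.86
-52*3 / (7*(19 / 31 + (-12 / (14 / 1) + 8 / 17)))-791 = -742697 / 835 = -889.46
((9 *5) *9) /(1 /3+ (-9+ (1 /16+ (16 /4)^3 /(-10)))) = -97200 /3601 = -26.99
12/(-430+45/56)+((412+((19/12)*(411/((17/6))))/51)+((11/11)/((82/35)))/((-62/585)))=14565214402733/35314048660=412.45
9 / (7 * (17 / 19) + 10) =57 / 103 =0.55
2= 2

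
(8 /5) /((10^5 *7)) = 1 /437500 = 0.00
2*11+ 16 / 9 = 214 / 9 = 23.78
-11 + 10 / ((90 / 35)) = -64 / 9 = -7.11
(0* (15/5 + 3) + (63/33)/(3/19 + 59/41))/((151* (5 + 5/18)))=7749/5165710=0.00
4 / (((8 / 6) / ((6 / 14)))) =9 / 7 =1.29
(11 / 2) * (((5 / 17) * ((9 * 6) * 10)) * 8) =118800 / 17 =6988.24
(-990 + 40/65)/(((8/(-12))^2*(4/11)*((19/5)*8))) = -3183345/15808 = -201.38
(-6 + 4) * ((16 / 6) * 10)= -160 / 3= -53.33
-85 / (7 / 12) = -1020 / 7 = -145.71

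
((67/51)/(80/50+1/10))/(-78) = -335/33813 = -0.01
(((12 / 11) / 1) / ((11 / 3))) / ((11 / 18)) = 648 / 1331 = 0.49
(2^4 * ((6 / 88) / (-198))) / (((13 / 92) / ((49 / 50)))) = -0.04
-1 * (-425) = 425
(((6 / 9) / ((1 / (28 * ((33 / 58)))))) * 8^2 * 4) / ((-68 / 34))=-1359.45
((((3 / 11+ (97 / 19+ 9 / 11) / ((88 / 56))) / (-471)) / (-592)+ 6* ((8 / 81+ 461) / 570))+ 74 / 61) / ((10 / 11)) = 32026162290911 / 4799019376800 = 6.67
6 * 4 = 24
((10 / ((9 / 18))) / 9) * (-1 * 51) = -340 / 3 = -113.33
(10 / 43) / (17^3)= 10 / 211259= 0.00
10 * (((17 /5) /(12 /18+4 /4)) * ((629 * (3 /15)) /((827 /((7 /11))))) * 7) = 3143742 /227425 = 13.82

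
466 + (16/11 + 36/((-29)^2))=4324818/9251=467.50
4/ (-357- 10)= -4/ 367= -0.01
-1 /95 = -0.01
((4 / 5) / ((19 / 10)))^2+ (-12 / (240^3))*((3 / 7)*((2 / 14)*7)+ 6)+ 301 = 19483519639 / 64691200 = 301.18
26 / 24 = 13 / 12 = 1.08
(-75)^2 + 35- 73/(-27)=152893/27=5662.70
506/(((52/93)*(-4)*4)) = -56.56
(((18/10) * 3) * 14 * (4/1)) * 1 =1512/5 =302.40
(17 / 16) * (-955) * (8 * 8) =-64940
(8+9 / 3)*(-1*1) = -11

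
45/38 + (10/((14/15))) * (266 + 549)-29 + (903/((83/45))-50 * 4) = 198567443/22078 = 8993.91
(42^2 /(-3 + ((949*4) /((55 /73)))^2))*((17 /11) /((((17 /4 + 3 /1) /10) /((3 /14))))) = 70686000 /2226876203081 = 0.00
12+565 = 577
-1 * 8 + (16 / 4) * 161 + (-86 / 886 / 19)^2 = 45057987253 / 70845889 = 636.00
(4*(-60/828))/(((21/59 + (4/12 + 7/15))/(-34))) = 200600/23529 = 8.53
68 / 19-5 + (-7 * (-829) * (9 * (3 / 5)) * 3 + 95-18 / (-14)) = 62578804 / 665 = 94103.46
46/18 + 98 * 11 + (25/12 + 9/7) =273149/252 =1083.92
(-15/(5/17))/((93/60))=-1020/31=-32.90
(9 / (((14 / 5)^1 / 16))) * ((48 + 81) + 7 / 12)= 6664.29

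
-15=-15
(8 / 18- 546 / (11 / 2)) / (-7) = 9784 / 693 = 14.12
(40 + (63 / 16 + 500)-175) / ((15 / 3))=5903 / 80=73.79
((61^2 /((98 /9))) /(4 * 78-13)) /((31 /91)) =33489 /9982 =3.35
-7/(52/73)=-511/52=-9.83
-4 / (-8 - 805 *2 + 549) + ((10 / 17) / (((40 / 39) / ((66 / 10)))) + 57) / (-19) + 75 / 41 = -386824003 / 283135340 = -1.37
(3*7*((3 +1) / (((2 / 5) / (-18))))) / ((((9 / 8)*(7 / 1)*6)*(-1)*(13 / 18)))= 1440 / 13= 110.77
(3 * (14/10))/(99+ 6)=1/25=0.04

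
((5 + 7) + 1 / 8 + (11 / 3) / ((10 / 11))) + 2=2179 / 120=18.16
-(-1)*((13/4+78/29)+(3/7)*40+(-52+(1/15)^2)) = -5282413/182700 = -28.91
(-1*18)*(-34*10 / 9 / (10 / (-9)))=-612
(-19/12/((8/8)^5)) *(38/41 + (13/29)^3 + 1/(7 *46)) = -6240142393/3863802936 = -1.62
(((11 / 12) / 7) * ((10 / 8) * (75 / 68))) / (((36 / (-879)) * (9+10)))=-0.23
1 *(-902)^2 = 813604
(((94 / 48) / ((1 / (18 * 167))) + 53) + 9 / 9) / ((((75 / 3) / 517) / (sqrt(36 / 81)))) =4095157 / 50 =81903.14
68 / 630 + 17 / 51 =139 / 315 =0.44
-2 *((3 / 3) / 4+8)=-33 / 2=-16.50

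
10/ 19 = 0.53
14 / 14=1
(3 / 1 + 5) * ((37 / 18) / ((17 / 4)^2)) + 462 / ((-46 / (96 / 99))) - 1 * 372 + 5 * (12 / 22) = -248810786 / 658053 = -378.10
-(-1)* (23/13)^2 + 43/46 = 31601/7774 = 4.06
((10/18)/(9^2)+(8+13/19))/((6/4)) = 240760/41553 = 5.79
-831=-831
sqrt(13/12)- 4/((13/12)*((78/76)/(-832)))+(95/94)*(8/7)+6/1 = sqrt(39)/6+12832650/4277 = 3001.43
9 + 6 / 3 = 11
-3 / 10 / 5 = -3 / 50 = -0.06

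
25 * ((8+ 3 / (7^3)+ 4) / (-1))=-102975 / 343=-300.22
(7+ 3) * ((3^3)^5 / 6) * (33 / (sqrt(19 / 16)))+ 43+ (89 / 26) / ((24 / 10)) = 13861 / 312+ 3156759540 * sqrt(19) / 19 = 724210350.95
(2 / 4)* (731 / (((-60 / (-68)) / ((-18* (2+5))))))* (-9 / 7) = 335529 / 5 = 67105.80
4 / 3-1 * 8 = -20 / 3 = -6.67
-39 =-39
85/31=2.74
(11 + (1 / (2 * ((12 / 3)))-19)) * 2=-63 / 4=-15.75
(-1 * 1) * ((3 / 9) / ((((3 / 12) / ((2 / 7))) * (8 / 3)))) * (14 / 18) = -1 / 9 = -0.11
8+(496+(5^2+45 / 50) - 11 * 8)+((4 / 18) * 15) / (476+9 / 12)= 25281499 / 57210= 441.91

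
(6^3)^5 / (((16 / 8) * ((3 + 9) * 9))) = 2176782336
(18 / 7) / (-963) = -2 / 749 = -0.00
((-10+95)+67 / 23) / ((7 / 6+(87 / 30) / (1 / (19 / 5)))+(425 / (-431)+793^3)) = 32680575 / 185377040987716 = 0.00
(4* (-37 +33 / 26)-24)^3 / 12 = -2554578250 / 6591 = -387585.84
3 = 3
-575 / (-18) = 575 / 18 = 31.94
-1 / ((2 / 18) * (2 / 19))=-171 / 2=-85.50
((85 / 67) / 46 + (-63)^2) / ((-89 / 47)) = -574929521 / 274298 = -2096.00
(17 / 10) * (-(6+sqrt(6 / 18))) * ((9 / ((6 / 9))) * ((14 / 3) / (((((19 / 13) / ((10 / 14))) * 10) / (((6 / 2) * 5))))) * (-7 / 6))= 4641 * sqrt(3) / 152+41769 / 76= 602.48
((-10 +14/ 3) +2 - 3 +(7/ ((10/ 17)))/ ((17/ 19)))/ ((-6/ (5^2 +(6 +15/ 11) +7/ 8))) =-1235/ 32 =-38.59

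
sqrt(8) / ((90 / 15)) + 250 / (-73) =-250 / 73 + sqrt(2) / 3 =-2.95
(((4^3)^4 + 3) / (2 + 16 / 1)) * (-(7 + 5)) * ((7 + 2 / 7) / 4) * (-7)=285212723 / 2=142606361.50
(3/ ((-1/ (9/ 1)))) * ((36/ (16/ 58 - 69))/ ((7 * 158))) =14094/ 1102129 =0.01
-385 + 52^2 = 2319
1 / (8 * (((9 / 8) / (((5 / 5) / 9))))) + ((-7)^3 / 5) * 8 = -222259 / 405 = -548.79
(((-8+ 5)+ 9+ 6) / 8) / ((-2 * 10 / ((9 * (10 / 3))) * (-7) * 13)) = 9 / 364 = 0.02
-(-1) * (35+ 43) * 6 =468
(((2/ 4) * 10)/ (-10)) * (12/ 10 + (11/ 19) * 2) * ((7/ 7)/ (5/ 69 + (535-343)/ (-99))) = 85008/ 134615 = 0.63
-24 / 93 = -8 / 31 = -0.26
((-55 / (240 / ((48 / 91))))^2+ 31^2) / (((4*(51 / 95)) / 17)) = 378012695 / 49686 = 7608.03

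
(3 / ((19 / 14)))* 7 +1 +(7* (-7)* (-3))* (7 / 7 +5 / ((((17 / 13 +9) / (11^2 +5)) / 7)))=80269447 / 1273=63055.34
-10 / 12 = -5 / 6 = -0.83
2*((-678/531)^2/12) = 25538/93987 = 0.27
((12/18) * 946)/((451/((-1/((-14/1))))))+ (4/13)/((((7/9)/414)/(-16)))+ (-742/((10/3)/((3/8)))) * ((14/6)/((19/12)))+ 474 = -4826263669/2126670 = -2269.40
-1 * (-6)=6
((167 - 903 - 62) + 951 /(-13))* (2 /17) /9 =-7550 /663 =-11.39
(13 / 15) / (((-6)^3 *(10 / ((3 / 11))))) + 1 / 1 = 118787 / 118800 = 1.00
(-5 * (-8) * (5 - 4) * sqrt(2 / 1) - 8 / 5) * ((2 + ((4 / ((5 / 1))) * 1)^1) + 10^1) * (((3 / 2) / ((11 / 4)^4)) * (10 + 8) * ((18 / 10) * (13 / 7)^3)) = 3829.71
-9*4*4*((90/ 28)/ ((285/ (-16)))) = 3456/ 133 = 25.98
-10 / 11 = -0.91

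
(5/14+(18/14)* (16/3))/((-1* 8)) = -101/112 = -0.90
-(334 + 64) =-398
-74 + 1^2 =-73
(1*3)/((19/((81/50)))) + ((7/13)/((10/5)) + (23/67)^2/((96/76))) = 411345037/665269800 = 0.62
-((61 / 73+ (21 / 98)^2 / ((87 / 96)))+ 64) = -6730849 / 103733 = -64.89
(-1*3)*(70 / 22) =-105 / 11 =-9.55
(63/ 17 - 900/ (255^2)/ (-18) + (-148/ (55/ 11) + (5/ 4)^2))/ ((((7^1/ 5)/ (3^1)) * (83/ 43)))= -217698809/ 8059632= -27.01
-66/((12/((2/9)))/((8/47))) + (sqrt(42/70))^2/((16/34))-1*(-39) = 677933/16920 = 40.07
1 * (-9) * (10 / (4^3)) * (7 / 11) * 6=-945 / 176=-5.37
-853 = -853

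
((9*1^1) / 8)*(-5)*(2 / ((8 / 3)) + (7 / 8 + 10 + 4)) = -5625 / 64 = -87.89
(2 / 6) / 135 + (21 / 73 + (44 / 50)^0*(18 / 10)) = 12359 / 5913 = 2.09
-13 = -13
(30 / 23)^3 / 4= 6750 / 12167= 0.55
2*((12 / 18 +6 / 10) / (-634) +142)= 1350401 / 4755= 284.00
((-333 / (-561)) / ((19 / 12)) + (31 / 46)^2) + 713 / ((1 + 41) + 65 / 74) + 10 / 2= 28196056699 / 1255530716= 22.46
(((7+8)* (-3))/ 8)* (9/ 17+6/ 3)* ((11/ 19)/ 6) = -1.37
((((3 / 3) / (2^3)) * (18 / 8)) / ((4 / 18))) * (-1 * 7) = -567 / 64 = -8.86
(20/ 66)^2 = 100/ 1089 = 0.09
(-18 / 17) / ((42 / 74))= -222 / 119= -1.87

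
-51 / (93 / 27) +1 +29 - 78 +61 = -56 / 31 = -1.81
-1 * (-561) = 561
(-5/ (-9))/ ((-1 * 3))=-5/ 27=-0.19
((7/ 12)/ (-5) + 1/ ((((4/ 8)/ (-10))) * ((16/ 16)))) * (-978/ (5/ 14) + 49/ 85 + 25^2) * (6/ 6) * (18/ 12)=1275089/ 20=63754.45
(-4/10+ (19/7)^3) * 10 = 67218/343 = 195.97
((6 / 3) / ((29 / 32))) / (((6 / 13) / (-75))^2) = 1690000 / 29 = 58275.86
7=7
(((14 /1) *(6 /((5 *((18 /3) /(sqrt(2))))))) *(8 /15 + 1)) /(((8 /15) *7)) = 23 *sqrt(2) /20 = 1.63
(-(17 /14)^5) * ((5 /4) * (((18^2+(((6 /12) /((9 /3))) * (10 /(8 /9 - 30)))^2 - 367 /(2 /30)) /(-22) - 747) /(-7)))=-5483850912122745 /22741728644096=-241.14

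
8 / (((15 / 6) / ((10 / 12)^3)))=1.85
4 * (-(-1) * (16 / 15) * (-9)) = -192 / 5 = -38.40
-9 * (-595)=5355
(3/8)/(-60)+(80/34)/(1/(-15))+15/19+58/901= -94350399/2739040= -34.45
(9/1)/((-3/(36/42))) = -2.57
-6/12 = -1/2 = -0.50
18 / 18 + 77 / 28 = 15 / 4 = 3.75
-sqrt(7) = -2.65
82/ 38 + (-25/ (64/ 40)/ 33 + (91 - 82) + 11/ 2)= 81181/ 5016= 16.18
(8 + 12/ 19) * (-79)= -12956/ 19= -681.89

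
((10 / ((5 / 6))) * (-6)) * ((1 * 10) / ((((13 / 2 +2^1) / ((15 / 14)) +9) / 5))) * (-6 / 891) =2000 / 1397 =1.43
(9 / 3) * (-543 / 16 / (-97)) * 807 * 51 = 67044753 / 1552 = 43198.94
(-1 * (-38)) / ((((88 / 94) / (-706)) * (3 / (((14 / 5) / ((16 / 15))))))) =-2206603 / 88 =-25075.03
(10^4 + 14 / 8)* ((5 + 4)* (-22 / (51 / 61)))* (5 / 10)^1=-80534091 / 68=-1184324.87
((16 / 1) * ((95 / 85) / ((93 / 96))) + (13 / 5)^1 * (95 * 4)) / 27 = 530404 / 14229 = 37.28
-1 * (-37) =37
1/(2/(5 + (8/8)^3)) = 3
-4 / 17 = -0.24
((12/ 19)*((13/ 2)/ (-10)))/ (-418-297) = 3/ 5225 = 0.00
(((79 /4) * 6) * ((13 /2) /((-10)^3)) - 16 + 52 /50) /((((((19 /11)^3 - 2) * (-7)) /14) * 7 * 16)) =83747851 /940128000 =0.09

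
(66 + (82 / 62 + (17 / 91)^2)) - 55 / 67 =1144405097 / 17199637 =66.54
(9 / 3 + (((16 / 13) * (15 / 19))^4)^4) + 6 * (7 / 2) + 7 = 6071110676198712443561108561164237480351 / 191933707364169721870043501973039918721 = 31.63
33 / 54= 11 / 18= 0.61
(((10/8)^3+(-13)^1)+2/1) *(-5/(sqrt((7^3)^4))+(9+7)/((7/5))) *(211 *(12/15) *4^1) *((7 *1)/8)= -32852587959/537824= -61084.27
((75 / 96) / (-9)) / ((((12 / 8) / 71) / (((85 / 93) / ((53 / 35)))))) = -5280625 / 2129328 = -2.48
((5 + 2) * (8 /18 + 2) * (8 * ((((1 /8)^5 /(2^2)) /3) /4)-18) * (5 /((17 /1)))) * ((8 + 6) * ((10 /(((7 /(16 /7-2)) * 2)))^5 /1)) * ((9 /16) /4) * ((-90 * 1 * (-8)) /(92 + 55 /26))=-118609886484375 /245565395762176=-0.48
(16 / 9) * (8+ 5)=208 / 9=23.11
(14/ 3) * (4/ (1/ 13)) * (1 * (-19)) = -13832/ 3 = -4610.67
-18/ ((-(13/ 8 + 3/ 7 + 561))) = 1008/ 31531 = 0.03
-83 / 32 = -2.59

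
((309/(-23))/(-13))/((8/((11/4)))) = 0.36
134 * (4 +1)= 670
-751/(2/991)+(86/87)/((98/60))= -1057564741/2842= -372119.89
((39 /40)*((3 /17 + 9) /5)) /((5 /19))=28899 /4250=6.80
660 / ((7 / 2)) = 1320 / 7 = 188.57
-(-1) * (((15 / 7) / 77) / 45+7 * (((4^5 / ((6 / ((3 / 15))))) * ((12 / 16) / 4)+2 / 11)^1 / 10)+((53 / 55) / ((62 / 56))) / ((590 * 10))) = 1703530267 / 369686625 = 4.61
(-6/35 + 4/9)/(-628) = -43/98910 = -0.00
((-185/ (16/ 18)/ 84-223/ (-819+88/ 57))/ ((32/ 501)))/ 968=-11529493461/ 323305185280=-0.04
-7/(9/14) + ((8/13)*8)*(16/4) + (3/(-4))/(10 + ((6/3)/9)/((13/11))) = 4869973/557856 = 8.73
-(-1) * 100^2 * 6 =60000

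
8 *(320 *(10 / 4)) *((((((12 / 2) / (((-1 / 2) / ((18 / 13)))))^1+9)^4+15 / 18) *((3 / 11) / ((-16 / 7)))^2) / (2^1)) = 2118639010425 / 13823524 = 153263.31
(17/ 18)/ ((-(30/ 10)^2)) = -0.10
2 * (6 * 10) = 120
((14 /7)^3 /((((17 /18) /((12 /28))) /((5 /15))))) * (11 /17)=1584 /2023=0.78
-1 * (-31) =31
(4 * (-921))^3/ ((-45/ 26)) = 144440739456/ 5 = 28888147891.20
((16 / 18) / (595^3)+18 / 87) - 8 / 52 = 0.05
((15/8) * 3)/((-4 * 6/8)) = -15/8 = -1.88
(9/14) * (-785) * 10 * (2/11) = -70650/77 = -917.53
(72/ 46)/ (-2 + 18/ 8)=144/ 23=6.26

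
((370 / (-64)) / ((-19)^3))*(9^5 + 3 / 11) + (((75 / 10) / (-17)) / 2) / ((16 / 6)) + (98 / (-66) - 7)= 5073480275 / 123132768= 41.20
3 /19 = 0.16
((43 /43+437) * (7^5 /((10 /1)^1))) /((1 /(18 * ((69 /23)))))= 198759582 /5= 39751916.40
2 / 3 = 0.67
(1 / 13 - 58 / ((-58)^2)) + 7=5323 / 754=7.06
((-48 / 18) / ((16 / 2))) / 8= -1 / 24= -0.04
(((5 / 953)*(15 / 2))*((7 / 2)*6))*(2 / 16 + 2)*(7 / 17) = 11025 / 15248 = 0.72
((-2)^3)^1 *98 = -784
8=8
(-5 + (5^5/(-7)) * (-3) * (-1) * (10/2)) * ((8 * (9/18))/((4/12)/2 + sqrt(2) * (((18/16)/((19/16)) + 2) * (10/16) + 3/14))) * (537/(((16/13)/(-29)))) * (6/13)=-16614430826490/5368073 + 204994593881730 * sqrt(2)/5368073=50910578.91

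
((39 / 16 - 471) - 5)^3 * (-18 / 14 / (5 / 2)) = 3915023481297 / 71680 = 54618073.12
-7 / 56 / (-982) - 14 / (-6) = 54995 / 23568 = 2.33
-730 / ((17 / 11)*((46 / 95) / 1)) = -381425 / 391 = -975.51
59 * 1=59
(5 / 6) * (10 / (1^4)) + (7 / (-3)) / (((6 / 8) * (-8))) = 157 / 18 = 8.72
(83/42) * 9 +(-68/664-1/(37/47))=352831/21497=16.41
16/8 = 2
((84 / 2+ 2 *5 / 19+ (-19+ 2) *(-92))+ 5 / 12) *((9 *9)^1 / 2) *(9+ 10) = 9892341 / 8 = 1236542.62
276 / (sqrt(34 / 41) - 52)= -294216 / 55415 - 138*sqrt(1394) / 55415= -5.40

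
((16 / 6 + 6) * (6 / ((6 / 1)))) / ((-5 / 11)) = -286 / 15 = -19.07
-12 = -12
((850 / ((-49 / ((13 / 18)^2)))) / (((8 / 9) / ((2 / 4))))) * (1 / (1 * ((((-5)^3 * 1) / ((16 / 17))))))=0.04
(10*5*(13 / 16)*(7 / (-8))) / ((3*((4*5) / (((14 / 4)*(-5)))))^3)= 0.88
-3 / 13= -0.23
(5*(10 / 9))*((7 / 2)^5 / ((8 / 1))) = 420175 / 1152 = 364.74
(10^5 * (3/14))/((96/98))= 21875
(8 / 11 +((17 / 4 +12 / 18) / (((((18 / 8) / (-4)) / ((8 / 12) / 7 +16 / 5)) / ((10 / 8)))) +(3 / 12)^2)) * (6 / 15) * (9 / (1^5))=-3514051 / 27720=-126.77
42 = 42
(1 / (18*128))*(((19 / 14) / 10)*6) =19 / 53760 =0.00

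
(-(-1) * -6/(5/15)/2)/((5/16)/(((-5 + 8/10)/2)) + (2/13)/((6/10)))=-19656/235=-83.64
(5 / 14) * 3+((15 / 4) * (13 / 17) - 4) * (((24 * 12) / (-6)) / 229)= 71331 / 54502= 1.31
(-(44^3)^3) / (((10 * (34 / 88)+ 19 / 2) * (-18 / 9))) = 23127007600695.73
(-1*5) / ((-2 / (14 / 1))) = 35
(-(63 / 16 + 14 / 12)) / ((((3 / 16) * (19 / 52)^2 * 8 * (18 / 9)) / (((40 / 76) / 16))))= -207025 / 493848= -0.42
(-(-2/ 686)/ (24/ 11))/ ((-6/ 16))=-0.00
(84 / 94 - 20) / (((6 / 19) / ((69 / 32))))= -196213 / 1504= -130.46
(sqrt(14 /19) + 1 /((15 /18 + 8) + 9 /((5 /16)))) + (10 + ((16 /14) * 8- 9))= sqrt(266) /19 + 80369 /7903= 11.03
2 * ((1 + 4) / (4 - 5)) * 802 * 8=-64160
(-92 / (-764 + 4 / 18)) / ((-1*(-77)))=0.00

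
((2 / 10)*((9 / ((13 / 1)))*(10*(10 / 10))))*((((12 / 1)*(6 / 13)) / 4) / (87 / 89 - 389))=-14418 / 2918123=-0.00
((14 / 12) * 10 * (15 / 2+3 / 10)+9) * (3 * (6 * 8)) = 14400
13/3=4.33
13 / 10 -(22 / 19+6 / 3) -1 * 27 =-5483 / 190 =-28.86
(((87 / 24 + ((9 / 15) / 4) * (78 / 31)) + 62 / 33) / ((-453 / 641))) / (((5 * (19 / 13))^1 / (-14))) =14037880129 / 880496100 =15.94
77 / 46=1.67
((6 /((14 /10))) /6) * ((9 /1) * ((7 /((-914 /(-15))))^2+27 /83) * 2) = 1056184515 /242682538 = 4.35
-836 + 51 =-785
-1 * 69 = -69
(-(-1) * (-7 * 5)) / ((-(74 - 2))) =35 / 72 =0.49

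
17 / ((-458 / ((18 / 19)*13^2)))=-25857 / 4351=-5.94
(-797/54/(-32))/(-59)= -797/101952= -0.01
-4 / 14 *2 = -4 / 7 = -0.57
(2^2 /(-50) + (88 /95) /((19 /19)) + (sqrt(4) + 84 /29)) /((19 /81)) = 6407748 /261725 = 24.48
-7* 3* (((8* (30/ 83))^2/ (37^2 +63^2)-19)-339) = 138230914038/ 18386741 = 7517.97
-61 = -61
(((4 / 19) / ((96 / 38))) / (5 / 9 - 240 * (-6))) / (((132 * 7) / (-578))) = -289 / 7986440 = -0.00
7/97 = 0.07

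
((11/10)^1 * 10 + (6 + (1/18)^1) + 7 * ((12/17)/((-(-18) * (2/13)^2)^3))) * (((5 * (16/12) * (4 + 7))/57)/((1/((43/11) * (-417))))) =-1279260149075/7534944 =-169776.99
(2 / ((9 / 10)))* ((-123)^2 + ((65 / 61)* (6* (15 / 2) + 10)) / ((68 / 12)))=104663320 / 3111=33642.98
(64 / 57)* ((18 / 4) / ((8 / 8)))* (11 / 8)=132 / 19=6.95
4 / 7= 0.57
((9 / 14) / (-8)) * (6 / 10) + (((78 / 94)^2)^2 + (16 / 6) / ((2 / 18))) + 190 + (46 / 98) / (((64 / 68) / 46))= 4540442938621 / 19128349520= 237.37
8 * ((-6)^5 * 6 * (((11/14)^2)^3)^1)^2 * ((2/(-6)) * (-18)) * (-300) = -24017609015322983438400/13841287201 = -1735214988790.04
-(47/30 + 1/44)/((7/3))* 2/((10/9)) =-9441/7700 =-1.23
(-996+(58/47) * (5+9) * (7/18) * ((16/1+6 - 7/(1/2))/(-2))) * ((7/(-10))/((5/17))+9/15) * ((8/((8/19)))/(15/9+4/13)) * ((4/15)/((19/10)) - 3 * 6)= -312926.86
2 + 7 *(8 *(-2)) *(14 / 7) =-222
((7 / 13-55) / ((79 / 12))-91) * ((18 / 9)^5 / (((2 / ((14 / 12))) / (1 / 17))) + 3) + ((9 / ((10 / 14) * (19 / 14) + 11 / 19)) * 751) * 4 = 858426919591 / 50334297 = 17054.51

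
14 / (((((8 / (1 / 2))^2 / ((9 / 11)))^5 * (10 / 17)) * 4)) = 7026831 / 3541548943299051520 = 0.00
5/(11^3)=5/1331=0.00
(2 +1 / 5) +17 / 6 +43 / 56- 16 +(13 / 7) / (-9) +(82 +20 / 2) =205619 / 2520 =81.59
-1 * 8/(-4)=2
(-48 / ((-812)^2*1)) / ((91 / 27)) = -81 / 3750019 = -0.00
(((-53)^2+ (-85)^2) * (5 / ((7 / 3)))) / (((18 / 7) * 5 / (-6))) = -10034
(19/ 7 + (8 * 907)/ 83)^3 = 143622619359409/ 196122941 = 732309.13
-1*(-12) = 12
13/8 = 1.62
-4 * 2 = -8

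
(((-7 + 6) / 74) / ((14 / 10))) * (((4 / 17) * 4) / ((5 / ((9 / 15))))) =-24 / 22015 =-0.00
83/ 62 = 1.34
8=8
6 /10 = 3 /5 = 0.60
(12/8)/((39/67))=67/26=2.58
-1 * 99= -99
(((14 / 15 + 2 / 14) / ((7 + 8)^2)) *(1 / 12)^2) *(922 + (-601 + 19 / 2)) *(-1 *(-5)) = 74693 / 1360800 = 0.05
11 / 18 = 0.61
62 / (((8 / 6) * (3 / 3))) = 46.50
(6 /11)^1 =6 /11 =0.55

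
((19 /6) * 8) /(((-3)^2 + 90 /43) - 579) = -817 /18315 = -0.04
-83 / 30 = -2.77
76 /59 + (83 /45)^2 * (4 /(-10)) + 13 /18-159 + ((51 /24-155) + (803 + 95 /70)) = 16496735113 /33453000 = 493.13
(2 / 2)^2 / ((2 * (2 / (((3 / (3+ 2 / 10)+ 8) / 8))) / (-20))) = -715 / 128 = -5.59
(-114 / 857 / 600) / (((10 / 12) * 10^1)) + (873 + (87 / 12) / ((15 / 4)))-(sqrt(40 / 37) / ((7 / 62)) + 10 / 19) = 106784767751 / 122122500-124 * sqrt(370) / 259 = 865.20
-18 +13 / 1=-5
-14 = -14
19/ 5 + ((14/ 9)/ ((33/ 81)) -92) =-4641/ 55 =-84.38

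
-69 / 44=-1.57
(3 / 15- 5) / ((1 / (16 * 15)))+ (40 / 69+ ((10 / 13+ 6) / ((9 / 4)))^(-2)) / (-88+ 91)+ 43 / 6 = -29356931171 / 25648128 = -1144.60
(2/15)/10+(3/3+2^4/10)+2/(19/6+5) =2.86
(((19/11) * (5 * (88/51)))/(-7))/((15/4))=-608/1071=-0.57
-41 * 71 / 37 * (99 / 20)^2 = -1927.75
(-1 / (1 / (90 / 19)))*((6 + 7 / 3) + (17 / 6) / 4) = -3255 / 76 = -42.83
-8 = -8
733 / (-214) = -3.43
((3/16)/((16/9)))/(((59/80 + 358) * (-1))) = -135/459184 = -0.00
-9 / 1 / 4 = -9 / 4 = -2.25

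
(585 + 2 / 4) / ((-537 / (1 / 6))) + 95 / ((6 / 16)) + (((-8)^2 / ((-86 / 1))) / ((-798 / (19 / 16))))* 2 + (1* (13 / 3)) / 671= 329488397779 / 1301501124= 253.16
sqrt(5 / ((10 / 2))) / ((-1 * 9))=-1 / 9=-0.11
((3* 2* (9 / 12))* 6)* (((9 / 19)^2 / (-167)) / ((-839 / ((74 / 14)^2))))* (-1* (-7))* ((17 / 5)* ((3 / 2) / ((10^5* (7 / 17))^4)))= 12753168352713 / 850111387951000000000000000000000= 0.00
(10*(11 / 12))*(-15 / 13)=-275 / 26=-10.58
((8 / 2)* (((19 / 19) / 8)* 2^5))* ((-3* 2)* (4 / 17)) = -384 / 17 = -22.59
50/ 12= 4.17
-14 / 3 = -4.67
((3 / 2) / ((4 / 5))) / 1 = 15 / 8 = 1.88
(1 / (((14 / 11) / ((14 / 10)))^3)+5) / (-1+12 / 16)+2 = -23.32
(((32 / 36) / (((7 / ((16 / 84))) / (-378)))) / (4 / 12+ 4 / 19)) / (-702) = 608 / 25389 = 0.02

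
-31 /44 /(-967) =31 /42548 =0.00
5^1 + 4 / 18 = 47 / 9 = 5.22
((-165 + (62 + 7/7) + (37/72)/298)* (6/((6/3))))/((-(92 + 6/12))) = 437695/132312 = 3.31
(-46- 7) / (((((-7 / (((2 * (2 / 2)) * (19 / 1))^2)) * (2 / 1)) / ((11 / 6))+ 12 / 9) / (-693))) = 437552577 / 15821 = 27656.44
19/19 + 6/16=1.38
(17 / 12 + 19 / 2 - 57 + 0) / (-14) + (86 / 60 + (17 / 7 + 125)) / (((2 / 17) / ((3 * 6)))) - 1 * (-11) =16573337 / 840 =19730.16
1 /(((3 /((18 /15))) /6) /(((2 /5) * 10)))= 9.60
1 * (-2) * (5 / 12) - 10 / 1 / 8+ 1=-13 / 12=-1.08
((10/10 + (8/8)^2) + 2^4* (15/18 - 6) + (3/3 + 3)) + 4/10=-76.27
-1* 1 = -1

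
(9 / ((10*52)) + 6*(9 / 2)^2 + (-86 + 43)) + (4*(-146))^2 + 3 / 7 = 1241731203 / 3640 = 341134.95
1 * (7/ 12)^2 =49/ 144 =0.34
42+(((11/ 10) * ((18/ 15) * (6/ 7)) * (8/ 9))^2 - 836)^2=653942231088826/ 937890625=697247.86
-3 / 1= -3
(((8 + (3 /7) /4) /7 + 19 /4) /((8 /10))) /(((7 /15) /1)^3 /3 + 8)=29311875 /31886456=0.92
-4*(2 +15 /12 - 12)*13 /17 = 455 /17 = 26.76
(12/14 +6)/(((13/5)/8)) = 1920/91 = 21.10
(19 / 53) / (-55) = -19 / 2915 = -0.01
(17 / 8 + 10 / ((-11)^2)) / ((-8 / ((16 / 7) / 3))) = -2137 / 10164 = -0.21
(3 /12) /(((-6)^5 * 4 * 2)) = -1 /248832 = -0.00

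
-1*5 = -5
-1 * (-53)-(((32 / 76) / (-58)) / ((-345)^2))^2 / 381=86852119906715720609 / 1638719243522938125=53.00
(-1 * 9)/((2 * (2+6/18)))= -27/14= -1.93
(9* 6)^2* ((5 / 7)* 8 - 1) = 96228 / 7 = 13746.86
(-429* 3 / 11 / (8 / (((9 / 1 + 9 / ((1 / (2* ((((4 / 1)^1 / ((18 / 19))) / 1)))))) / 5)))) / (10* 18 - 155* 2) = 153 / 80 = 1.91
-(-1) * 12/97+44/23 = 4544/2231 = 2.04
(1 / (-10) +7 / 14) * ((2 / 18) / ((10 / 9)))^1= 1 / 25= 0.04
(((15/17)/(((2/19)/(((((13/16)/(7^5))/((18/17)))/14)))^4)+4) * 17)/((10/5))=7648046762357196179952362703532901/224942551834035181717588115718144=34.00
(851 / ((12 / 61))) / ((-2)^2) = 51911 / 48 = 1081.48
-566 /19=-29.79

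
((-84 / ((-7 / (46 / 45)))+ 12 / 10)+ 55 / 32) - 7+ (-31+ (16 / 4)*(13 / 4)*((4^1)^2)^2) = 1586489 / 480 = 3305.19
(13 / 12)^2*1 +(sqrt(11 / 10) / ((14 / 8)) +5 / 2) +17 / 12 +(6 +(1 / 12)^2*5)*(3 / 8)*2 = 2*sqrt(110) / 35 +5539 / 576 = 10.22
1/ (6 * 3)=1/ 18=0.06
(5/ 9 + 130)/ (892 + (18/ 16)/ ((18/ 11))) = 18800/ 128547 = 0.15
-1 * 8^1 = -8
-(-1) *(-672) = -672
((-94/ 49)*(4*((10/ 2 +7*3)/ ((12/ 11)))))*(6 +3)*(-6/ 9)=1097.31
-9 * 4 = -36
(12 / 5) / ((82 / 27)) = 162 / 205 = 0.79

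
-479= -479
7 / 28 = 1 / 4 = 0.25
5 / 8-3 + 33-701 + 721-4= 373 / 8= 46.62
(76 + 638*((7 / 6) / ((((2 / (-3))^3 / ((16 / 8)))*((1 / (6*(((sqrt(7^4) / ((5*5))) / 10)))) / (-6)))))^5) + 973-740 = 337960817563.06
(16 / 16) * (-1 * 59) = -59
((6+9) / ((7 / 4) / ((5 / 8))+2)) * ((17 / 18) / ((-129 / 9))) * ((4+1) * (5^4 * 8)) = -1328125 / 258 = -5147.77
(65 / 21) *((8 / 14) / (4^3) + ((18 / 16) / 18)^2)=1495 / 37632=0.04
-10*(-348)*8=27840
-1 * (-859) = 859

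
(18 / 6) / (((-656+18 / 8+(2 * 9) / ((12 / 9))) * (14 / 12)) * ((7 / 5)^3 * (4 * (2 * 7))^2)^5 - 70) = -274658203125 / 3226773649645775139302066562160042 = -0.00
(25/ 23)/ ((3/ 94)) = 34.06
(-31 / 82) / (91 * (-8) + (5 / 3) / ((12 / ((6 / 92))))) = 8556 / 16475891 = 0.00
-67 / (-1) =67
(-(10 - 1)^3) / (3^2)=-81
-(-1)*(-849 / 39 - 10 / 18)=-2612 / 117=-22.32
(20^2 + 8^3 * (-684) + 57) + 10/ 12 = -349750.17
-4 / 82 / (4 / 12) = -6 / 41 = -0.15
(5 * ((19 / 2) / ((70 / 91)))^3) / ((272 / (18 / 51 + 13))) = 462.36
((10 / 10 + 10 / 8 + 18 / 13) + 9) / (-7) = -657 / 364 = -1.80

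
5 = 5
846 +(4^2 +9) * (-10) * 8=-1154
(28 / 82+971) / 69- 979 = -909922 / 943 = -964.92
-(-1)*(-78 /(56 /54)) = -1053 /14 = -75.21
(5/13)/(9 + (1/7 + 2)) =35/1014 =0.03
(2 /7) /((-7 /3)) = -6 /49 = -0.12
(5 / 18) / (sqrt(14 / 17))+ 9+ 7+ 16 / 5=5 * sqrt(238) / 252+ 96 / 5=19.51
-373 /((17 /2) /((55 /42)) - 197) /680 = 4103 /1425008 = 0.00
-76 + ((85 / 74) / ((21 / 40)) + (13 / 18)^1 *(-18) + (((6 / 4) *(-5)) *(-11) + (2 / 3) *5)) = -507 / 518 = -0.98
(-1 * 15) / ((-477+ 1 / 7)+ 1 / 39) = 819 / 26035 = 0.03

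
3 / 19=0.16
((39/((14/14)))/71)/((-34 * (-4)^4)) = -39/617984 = -0.00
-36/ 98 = -18/ 49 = -0.37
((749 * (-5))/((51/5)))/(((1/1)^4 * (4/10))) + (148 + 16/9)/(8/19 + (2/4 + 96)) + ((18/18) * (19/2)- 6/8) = -2045719553/2253996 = -907.60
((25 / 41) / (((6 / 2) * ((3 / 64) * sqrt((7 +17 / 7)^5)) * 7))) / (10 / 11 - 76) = -100 * sqrt(462) / 71125857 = -0.00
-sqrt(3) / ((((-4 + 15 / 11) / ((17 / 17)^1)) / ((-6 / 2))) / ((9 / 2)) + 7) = -297*sqrt(3) / 2137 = -0.24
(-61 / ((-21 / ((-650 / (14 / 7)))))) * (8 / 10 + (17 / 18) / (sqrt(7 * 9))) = -15860 / 21 - 337025 * sqrt(7) / 7938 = -867.57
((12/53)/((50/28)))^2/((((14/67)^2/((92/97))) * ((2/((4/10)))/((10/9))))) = 13215616/170295625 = 0.08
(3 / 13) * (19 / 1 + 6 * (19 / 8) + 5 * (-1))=339 / 52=6.52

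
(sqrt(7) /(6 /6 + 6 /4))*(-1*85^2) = -7646.22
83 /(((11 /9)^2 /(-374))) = -228582 /11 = -20780.18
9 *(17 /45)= 17 /5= 3.40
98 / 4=49 / 2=24.50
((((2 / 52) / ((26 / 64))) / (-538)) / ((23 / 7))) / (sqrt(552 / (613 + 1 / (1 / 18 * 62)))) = -196 * sqrt(414966) / 2236544817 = -0.00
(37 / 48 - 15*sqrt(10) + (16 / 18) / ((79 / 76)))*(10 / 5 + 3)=92485 / 11376 - 75*sqrt(10)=-229.04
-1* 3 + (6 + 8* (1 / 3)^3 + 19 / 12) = 4.88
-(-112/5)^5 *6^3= 3806658035712/3125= 1218130571.43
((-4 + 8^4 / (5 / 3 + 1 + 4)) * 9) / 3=1831.20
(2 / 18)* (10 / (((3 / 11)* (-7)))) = -110 / 189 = -0.58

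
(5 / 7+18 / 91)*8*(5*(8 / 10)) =2656 / 91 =29.19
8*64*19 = 9728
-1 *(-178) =178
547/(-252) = -547/252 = -2.17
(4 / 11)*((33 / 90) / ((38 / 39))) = 13 / 95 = 0.14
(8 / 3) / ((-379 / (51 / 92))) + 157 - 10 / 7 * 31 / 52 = 156.14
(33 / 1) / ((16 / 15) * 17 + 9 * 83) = 495 / 11477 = 0.04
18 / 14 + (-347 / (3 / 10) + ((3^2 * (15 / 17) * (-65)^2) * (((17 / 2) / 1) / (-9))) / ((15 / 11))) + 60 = -1021981 / 42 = -24332.88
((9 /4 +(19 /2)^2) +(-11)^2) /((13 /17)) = 7259 /26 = 279.19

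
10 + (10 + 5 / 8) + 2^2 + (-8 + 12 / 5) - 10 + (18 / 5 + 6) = 149 / 8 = 18.62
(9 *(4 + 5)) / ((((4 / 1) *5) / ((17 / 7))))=9.84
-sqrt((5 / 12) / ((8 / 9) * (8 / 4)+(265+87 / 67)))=-sqrt(6498330) / 64660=-0.04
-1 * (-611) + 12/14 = 4283/7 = 611.86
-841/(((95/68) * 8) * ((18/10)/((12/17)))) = -1682/57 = -29.51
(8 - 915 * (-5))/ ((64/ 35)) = 160405/ 64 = 2506.33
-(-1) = 1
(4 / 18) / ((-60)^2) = 1 / 16200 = 0.00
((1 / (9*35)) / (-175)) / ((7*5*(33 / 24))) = -8 / 21223125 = -0.00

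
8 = 8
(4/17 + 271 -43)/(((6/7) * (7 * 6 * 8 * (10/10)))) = 485/612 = 0.79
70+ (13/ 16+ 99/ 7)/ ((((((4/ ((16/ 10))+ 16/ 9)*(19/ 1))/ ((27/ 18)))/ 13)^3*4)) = 98271877749845/ 1402849211456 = 70.05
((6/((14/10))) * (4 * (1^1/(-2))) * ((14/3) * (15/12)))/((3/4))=-200/3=-66.67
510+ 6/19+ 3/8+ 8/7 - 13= 530759/1064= 498.83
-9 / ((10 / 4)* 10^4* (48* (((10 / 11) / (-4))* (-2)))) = -0.00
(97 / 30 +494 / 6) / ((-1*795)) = -2567 / 23850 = -0.11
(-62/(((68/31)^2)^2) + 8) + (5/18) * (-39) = -176758301/32072064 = -5.51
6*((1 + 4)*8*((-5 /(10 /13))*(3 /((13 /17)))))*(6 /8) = -4590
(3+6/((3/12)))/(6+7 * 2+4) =9/8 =1.12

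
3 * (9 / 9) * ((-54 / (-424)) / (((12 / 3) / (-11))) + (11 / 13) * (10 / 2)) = 128337 / 11024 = 11.64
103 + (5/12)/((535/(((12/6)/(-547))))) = 36170921/351174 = 103.00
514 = 514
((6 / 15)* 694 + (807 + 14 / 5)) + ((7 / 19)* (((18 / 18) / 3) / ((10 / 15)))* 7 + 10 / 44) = 1137918 / 1045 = 1088.92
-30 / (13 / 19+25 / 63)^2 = -21492135 / 837218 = -25.67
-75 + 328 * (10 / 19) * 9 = 28095 / 19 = 1478.68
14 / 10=7 / 5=1.40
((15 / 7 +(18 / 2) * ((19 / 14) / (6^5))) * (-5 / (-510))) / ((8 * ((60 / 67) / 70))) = 1737913 / 8460288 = 0.21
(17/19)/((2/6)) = 51/19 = 2.68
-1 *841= -841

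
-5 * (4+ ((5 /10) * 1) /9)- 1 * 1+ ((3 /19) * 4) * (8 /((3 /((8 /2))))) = -4973 /342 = -14.54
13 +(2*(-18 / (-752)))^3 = 86381465 / 6644672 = 13.00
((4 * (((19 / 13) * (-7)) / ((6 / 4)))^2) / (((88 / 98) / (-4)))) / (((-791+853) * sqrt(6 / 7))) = -3467044 * sqrt(42) / 1555983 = -14.44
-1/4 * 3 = -3/4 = -0.75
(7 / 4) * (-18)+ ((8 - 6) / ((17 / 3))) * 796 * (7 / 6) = 10073 / 34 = 296.26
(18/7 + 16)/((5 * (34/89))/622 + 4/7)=32.33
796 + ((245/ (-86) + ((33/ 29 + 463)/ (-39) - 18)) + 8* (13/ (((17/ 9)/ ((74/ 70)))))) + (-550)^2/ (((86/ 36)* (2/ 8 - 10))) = -704087499553/ 57873270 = -12166.02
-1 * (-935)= 935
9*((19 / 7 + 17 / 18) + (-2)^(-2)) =985 / 28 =35.18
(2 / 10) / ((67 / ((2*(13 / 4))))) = 13 / 670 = 0.02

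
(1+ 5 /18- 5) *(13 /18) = -871 /324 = -2.69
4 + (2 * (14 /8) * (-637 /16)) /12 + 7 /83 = -239921 /31872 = -7.53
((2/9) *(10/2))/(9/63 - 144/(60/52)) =-350/39267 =-0.01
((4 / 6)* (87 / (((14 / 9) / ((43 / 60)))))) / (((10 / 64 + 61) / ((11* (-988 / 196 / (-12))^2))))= 44045287 / 51933630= 0.85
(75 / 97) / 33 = 25 / 1067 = 0.02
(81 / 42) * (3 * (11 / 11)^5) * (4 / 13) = 1.78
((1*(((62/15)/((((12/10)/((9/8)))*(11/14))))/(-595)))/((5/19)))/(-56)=589/1047200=0.00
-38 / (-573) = 38 / 573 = 0.07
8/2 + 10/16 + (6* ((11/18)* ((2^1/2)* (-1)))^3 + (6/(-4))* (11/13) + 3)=126017/25272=4.99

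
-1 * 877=-877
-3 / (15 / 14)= -14 / 5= -2.80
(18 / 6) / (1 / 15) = 45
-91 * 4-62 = -426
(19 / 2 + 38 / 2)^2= 3249 / 4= 812.25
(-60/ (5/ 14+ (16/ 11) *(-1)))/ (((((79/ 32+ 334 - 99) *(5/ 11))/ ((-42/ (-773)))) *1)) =9106944/ 330903521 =0.03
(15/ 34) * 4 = 30/ 17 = 1.76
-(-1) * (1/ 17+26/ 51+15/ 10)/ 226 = 211/ 23052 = 0.01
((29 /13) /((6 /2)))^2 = 841 /1521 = 0.55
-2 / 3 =-0.67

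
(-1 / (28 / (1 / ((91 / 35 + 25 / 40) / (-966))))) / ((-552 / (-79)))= 395 / 258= 1.53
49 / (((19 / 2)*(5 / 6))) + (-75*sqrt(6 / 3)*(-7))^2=52369338 / 95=551256.19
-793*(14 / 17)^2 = -155428 / 289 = -537.81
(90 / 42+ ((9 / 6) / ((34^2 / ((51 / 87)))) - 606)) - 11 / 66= -50027605 / 82824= -604.02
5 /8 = 0.62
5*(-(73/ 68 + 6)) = -2405/ 68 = -35.37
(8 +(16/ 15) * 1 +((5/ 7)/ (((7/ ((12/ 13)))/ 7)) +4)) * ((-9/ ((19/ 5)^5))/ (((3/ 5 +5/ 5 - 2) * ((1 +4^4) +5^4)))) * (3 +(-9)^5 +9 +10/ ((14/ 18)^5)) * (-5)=24191990752062500/ 185564833886887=130.37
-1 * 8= -8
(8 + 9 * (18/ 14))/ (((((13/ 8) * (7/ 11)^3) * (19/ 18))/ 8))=210063744/ 593047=354.21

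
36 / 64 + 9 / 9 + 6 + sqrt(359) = 121 / 16 + sqrt(359) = 26.51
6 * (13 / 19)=78 / 19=4.11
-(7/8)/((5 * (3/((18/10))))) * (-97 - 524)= 13041/200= 65.20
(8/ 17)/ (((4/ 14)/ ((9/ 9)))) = 28/ 17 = 1.65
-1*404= -404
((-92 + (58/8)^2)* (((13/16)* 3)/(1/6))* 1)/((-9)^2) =-8203/1152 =-7.12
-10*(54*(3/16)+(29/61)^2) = -1540645/14884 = -103.51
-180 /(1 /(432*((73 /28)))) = -1419120 /7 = -202731.43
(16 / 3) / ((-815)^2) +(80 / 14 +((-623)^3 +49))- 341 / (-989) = -3335760370716160957 / 13795289025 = -241804311.94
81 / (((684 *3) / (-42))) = -63 / 38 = -1.66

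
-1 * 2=-2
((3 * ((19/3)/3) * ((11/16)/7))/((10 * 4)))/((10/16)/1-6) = -209/72240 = -0.00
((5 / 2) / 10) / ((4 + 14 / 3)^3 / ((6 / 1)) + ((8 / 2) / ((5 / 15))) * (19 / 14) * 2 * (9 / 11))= 6237 / 3371552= 0.00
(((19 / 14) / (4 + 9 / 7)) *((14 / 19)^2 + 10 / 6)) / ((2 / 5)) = 11965 / 8436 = 1.42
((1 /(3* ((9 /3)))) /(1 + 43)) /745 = 1 /295020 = 0.00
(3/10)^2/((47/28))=63/1175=0.05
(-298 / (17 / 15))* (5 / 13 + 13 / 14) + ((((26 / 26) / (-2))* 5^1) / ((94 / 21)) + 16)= -95932079 / 290836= -329.85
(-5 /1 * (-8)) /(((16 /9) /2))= 45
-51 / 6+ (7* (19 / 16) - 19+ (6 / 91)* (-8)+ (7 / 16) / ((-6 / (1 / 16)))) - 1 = -2896093 / 139776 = -20.72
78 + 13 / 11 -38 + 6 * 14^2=13389 / 11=1217.18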